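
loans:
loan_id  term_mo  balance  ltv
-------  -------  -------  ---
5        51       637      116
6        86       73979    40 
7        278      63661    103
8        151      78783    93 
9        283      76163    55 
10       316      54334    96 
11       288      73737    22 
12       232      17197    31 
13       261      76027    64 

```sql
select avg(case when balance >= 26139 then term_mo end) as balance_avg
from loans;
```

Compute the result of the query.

237.5714285714

loan_id=5: ✗
loan_id=6: ✓ → 86
loan_id=7: ✓ → 278
loan_id=8: ✓ → 151
loan_id=9: ✓ → 283
loan_id=10: ✓ → 316
loan_id=11: ✓ → 288
loan_id=12: ✗
loan_id=13: ✓ → 261
balance_avg = (86 + 278 + 151 + 283 + 316 + 288 + 261) / 7 = 237.5714285714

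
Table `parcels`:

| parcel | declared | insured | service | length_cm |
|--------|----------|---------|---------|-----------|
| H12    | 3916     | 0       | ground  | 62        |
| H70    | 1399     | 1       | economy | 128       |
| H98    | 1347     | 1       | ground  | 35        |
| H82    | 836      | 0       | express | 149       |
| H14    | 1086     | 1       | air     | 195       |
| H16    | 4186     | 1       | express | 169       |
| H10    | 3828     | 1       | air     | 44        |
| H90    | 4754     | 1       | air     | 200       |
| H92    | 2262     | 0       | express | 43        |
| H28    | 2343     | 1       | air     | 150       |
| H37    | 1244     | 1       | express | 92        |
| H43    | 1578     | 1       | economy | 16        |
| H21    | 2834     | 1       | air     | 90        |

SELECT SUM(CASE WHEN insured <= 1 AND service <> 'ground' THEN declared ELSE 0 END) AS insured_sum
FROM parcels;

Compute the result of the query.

26350

parcel=H12: ✗
parcel=H70: ✓ → 1399
parcel=H98: ✗
parcel=H82: ✓ → 836
parcel=H14: ✓ → 1086
parcel=H16: ✓ → 4186
parcel=H10: ✓ → 3828
parcel=H90: ✓ → 4754
parcel=H92: ✓ → 2262
parcel=H28: ✓ → 2343
parcel=H37: ✓ → 1244
parcel=H43: ✓ → 1578
parcel=H21: ✓ → 2834
insured_sum = 1399 + 836 + 1086 + 4186 + 3828 + 4754 + 2262 + 2343 + 1244 + 1578 + 2834 = 26350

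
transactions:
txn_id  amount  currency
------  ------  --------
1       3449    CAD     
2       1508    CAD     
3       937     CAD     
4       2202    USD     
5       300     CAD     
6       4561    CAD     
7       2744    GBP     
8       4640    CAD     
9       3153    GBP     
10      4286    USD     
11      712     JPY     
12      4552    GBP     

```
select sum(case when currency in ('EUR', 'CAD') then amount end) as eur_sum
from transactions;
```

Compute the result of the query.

txn_id=1: ✓ → 3449
txn_id=2: ✓ → 1508
txn_id=3: ✓ → 937
txn_id=4: ✗
txn_id=5: ✓ → 300
txn_id=6: ✓ → 4561
txn_id=7: ✗
txn_id=8: ✓ → 4640
txn_id=9: ✗
txn_id=10: ✗
txn_id=11: ✗
txn_id=12: ✗
eur_sum = 3449 + 1508 + 937 + 300 + 4561 + 4640 = 15395

15395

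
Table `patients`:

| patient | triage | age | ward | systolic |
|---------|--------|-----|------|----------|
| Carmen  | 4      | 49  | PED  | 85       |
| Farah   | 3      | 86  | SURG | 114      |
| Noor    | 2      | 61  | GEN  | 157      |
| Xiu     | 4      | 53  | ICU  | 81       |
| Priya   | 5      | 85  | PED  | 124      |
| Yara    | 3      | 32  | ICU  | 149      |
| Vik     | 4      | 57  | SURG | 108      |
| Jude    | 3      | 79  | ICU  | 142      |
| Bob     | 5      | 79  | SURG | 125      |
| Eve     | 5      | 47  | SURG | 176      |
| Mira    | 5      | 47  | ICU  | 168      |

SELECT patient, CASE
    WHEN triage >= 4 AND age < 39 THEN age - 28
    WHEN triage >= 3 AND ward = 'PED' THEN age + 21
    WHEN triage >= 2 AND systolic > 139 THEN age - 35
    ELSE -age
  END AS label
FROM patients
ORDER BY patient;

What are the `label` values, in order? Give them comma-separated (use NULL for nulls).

patient=Bob: ELSE → -79
patient=Carmen: triage >= 3 AND ward = 'PED' → 70
patient=Eve: triage >= 2 AND systolic > 139 → 12
patient=Farah: ELSE → -86
patient=Jude: triage >= 2 AND systolic > 139 → 44
patient=Mira: triage >= 2 AND systolic > 139 → 12
patient=Noor: triage >= 2 AND systolic > 139 → 26
patient=Priya: triage >= 3 AND ward = 'PED' → 106
patient=Vik: ELSE → -57
patient=Xiu: ELSE → -53
patient=Yara: triage >= 2 AND systolic > 139 → -3

-79, 70, 12, -86, 44, 12, 26, 106, -57, -53, -3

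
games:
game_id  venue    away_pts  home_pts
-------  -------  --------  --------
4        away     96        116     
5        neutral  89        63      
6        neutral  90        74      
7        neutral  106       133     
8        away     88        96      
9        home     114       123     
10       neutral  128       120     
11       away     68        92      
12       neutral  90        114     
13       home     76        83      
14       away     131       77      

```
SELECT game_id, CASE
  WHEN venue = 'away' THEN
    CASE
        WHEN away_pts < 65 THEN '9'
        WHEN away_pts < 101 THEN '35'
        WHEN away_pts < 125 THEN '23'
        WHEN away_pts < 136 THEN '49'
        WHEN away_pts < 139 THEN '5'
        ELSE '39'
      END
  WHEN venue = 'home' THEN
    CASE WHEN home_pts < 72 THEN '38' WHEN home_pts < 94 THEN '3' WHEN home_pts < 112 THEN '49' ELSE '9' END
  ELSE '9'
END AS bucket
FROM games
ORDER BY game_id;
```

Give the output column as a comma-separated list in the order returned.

35, 9, 9, 9, 35, 9, 9, 35, 9, 3, 49

game_id=4: venue='away' → inner[away_pts < 101] → 35
game_id=5: venue='neutral' → outer ELSE → 9
game_id=6: venue='neutral' → outer ELSE → 9
game_id=7: venue='neutral' → outer ELSE → 9
game_id=8: venue='away' → inner[away_pts < 101] → 35
game_id=9: venue='home' → inner[ELSE] → 9
game_id=10: venue='neutral' → outer ELSE → 9
game_id=11: venue='away' → inner[away_pts < 101] → 35
game_id=12: venue='neutral' → outer ELSE → 9
game_id=13: venue='home' → inner[home_pts < 94] → 3
game_id=14: venue='away' → inner[away_pts < 136] → 49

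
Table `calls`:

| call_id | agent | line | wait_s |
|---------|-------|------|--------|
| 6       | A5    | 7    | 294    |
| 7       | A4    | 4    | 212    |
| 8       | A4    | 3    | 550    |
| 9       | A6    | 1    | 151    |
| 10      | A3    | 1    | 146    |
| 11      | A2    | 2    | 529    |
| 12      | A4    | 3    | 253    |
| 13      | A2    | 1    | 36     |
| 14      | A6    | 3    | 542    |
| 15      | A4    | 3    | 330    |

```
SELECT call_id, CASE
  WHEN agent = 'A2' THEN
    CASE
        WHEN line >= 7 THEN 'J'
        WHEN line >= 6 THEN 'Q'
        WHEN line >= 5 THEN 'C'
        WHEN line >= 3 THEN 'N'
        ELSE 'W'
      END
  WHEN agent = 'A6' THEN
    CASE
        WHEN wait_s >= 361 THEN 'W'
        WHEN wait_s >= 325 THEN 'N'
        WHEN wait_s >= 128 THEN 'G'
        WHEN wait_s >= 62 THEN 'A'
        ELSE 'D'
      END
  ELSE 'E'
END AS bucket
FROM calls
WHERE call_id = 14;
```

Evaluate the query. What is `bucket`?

W

call_id = 14: agent=A6, line=3, wait_s=542.
agent='A6' → inner[wait_s >= 361] → W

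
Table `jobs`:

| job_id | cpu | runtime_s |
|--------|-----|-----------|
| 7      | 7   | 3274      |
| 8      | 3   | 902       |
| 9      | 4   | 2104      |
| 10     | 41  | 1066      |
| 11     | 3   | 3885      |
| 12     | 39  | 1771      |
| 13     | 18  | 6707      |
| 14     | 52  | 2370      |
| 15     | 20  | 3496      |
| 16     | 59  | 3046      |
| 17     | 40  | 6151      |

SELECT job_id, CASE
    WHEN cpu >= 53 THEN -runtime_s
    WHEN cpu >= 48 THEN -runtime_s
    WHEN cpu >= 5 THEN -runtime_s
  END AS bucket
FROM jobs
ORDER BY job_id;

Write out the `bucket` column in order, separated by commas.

job_id=7: cpu >= 5 → -3274
job_id=8: (no match → NULL) → NULL
job_id=9: (no match → NULL) → NULL
job_id=10: cpu >= 5 → -1066
job_id=11: (no match → NULL) → NULL
job_id=12: cpu >= 5 → -1771
job_id=13: cpu >= 5 → -6707
job_id=14: cpu >= 48 → -2370
job_id=15: cpu >= 5 → -3496
job_id=16: cpu >= 53 → -3046
job_id=17: cpu >= 5 → -6151

-3274, NULL, NULL, -1066, NULL, -1771, -6707, -2370, -3496, -3046, -6151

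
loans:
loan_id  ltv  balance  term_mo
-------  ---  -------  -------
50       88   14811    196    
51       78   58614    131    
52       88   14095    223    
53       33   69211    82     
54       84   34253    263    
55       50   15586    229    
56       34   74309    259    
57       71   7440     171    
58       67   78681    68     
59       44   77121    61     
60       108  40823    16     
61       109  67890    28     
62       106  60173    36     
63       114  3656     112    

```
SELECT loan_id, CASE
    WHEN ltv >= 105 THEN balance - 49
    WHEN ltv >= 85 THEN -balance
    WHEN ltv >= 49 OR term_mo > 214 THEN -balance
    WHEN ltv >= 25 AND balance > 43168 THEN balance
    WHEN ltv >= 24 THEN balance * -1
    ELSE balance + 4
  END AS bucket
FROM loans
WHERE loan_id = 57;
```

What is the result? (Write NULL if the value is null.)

-7440

loan_id = 57: ltv=71, balance=7440, term_mo=171.
ltv >= 105 → false
ltv >= 85 → false
ltv >= 49 OR term_mo > 214 → true → -7440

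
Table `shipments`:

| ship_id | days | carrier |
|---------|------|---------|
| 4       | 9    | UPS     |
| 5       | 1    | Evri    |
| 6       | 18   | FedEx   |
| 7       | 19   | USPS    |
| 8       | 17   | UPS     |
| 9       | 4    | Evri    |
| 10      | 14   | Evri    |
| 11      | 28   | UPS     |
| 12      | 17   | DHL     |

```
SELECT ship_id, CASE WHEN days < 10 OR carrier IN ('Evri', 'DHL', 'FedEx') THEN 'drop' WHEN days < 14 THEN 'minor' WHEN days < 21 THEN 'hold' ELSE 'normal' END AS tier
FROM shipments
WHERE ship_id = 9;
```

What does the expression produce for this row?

ship_id = 9: days=4, carrier=Evri.
days < 10 OR carrier IN ('Evri', 'DHL', 'FedEx') → true → drop

drop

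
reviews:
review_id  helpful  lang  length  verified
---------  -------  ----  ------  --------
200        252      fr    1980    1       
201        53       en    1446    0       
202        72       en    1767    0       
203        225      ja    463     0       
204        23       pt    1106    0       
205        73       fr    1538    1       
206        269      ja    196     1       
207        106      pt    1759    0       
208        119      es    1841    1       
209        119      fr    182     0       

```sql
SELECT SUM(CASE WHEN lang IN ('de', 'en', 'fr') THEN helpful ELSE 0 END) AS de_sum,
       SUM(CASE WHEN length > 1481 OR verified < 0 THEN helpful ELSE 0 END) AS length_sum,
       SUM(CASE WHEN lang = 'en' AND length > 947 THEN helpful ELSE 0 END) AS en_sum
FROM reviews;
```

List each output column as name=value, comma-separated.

de_sum=569, length_sum=622, en_sum=125

[de_sum: lang IN ('de', 'en', 'fr')]
review_id=200: ✓ → 252
review_id=201: ✓ → 53
review_id=202: ✓ → 72
review_id=203: ✗
review_id=204: ✗
review_id=205: ✓ → 73
review_id=206: ✗
review_id=207: ✗
review_id=208: ✗
review_id=209: ✓ → 119
de_sum = 252 + 53 + 72 + 73 + 119 = 569
—
[length_sum: length > 1481 OR verified < 0]
review_id=200: ✓ → 252
review_id=201: ✗
review_id=202: ✓ → 72
review_id=203: ✗
review_id=204: ✗
review_id=205: ✓ → 73
review_id=206: ✗
review_id=207: ✓ → 106
review_id=208: ✓ → 119
review_id=209: ✗
length_sum = 252 + 72 + 73 + 106 + 119 = 622
—
[en_sum: lang = 'en' AND length > 947]
review_id=200: ✗
review_id=201: ✓ → 53
review_id=202: ✓ → 72
review_id=203: ✗
review_id=204: ✗
review_id=205: ✗
review_id=206: ✗
review_id=207: ✗
review_id=208: ✗
review_id=209: ✗
en_sum = 53 + 72 = 125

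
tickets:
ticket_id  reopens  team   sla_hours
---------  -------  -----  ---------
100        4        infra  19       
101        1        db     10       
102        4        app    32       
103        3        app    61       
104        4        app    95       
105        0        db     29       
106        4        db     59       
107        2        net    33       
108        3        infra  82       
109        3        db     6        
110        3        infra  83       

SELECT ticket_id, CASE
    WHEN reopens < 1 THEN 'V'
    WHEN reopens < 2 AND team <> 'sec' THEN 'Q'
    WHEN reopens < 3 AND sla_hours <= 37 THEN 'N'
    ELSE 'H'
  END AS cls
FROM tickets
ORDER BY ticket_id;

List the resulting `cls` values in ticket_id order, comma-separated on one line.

ticket_id=100: ELSE → H
ticket_id=101: reopens < 2 AND team <> 'sec' → Q
ticket_id=102: ELSE → H
ticket_id=103: ELSE → H
ticket_id=104: ELSE → H
ticket_id=105: reopens < 1 → V
ticket_id=106: ELSE → H
ticket_id=107: reopens < 3 AND sla_hours <= 37 → N
ticket_id=108: ELSE → H
ticket_id=109: ELSE → H
ticket_id=110: ELSE → H

H, Q, H, H, H, V, H, N, H, H, H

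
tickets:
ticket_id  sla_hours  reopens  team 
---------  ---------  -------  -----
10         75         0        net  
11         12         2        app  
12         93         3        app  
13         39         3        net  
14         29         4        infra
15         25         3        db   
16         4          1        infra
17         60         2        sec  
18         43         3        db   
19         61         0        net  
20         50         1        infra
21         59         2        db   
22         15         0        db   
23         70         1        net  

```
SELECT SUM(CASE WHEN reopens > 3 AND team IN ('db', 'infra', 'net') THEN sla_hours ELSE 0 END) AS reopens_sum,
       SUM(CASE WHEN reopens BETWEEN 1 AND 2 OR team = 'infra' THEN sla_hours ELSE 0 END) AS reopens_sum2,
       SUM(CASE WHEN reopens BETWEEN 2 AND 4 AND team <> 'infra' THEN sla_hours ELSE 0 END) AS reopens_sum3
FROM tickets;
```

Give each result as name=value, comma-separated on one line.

reopens_sum=29, reopens_sum2=284, reopens_sum3=331

[reopens_sum: reopens > 3 AND team IN ('db', 'infra', 'net')]
ticket_id=10: ✗
ticket_id=11: ✗
ticket_id=12: ✗
ticket_id=13: ✗
ticket_id=14: ✓ → 29
ticket_id=15: ✗
ticket_id=16: ✗
ticket_id=17: ✗
ticket_id=18: ✗
ticket_id=19: ✗
ticket_id=20: ✗
ticket_id=21: ✗
ticket_id=22: ✗
ticket_id=23: ✗
reopens_sum = 29
—
[reopens_sum2: reopens BETWEEN 1 AND 2 OR team = 'infra']
ticket_id=10: ✗
ticket_id=11: ✓ → 12
ticket_id=12: ✗
ticket_id=13: ✗
ticket_id=14: ✓ → 29
ticket_id=15: ✗
ticket_id=16: ✓ → 4
ticket_id=17: ✓ → 60
ticket_id=18: ✗
ticket_id=19: ✗
ticket_id=20: ✓ → 50
ticket_id=21: ✓ → 59
ticket_id=22: ✗
ticket_id=23: ✓ → 70
reopens_sum2 = 12 + 29 + 4 + 60 + 50 + 59 + 70 = 284
—
[reopens_sum3: reopens BETWEEN 2 AND 4 AND team <> 'infra']
ticket_id=10: ✗
ticket_id=11: ✓ → 12
ticket_id=12: ✓ → 93
ticket_id=13: ✓ → 39
ticket_id=14: ✗
ticket_id=15: ✓ → 25
ticket_id=16: ✗
ticket_id=17: ✓ → 60
ticket_id=18: ✓ → 43
ticket_id=19: ✗
ticket_id=20: ✗
ticket_id=21: ✓ → 59
ticket_id=22: ✗
ticket_id=23: ✗
reopens_sum3 = 12 + 93 + 39 + 25 + 60 + 43 + 59 = 331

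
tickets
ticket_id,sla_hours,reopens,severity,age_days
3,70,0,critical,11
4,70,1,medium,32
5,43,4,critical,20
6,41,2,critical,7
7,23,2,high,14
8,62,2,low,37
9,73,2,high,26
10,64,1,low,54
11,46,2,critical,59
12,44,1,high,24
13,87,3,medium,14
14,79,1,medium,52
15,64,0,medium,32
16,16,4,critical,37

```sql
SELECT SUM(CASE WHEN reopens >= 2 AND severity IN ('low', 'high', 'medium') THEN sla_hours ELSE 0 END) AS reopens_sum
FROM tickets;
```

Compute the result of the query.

ticket_id=3: ✗
ticket_id=4: ✗
ticket_id=5: ✗
ticket_id=6: ✗
ticket_id=7: ✓ → 23
ticket_id=8: ✓ → 62
ticket_id=9: ✓ → 73
ticket_id=10: ✗
ticket_id=11: ✗
ticket_id=12: ✗
ticket_id=13: ✓ → 87
ticket_id=14: ✗
ticket_id=15: ✗
ticket_id=16: ✗
reopens_sum = 23 + 62 + 73 + 87 = 245

245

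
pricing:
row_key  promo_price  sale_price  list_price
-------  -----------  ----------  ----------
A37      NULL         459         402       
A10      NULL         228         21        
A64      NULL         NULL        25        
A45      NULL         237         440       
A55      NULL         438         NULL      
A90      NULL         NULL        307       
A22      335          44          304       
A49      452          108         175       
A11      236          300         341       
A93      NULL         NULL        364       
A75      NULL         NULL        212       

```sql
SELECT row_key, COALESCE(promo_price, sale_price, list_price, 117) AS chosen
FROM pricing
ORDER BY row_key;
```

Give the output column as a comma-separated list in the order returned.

228, 236, 335, 459, 237, 452, 438, 25, 212, 307, 364

row_key=A10: promo_price=NULL, sale_price=228 → 228
row_key=A11: promo_price=236 → 236
row_key=A22: promo_price=335 → 335
row_key=A37: promo_price=NULL, sale_price=459 → 459
row_key=A45: promo_price=NULL, sale_price=237 → 237
row_key=A49: promo_price=452 → 452
row_key=A55: promo_price=NULL, sale_price=438 → 438
row_key=A64: promo_price=NULL, sale_price=NULL, list_price=25 → 25
row_key=A75: promo_price=NULL, sale_price=NULL, list_price=212 → 212
row_key=A90: promo_price=NULL, sale_price=NULL, list_price=307 → 307
row_key=A93: promo_price=NULL, sale_price=NULL, list_price=364 → 364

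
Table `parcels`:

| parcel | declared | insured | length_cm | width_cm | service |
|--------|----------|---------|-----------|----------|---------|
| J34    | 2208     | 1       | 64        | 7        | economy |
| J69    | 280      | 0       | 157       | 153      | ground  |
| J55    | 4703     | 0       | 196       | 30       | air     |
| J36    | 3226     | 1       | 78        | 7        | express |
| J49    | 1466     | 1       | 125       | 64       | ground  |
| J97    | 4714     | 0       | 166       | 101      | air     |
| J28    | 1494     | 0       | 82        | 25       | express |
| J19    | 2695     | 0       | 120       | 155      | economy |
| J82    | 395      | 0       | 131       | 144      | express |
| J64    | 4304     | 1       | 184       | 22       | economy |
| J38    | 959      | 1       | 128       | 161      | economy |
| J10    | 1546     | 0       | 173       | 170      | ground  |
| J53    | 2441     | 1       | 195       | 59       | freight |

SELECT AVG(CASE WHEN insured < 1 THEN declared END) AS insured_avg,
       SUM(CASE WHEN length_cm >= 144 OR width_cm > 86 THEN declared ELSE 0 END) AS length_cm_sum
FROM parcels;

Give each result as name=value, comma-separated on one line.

[insured_avg: insured < 1]
parcel=J34: ✗
parcel=J69: ✓ → 280
parcel=J55: ✓ → 4703
parcel=J36: ✗
parcel=J49: ✗
parcel=J97: ✓ → 4714
parcel=J28: ✓ → 1494
parcel=J19: ✓ → 2695
parcel=J82: ✓ → 395
parcel=J64: ✗
parcel=J38: ✗
parcel=J10: ✓ → 1546
parcel=J53: ✗
insured_avg = (280 + 4703 + 4714 + 1494 + 2695 + 395 + 1546) / 7 = 2261
—
[length_cm_sum: length_cm >= 144 OR width_cm > 86]
parcel=J34: ✗
parcel=J69: ✓ → 280
parcel=J55: ✓ → 4703
parcel=J36: ✗
parcel=J49: ✗
parcel=J97: ✓ → 4714
parcel=J28: ✗
parcel=J19: ✓ → 2695
parcel=J82: ✓ → 395
parcel=J64: ✓ → 4304
parcel=J38: ✓ → 959
parcel=J10: ✓ → 1546
parcel=J53: ✓ → 2441
length_cm_sum = 280 + 4703 + 4714 + 2695 + 395 + 4304 + 959 + 1546 + 2441 = 22037

insured_avg=2261, length_cm_sum=22037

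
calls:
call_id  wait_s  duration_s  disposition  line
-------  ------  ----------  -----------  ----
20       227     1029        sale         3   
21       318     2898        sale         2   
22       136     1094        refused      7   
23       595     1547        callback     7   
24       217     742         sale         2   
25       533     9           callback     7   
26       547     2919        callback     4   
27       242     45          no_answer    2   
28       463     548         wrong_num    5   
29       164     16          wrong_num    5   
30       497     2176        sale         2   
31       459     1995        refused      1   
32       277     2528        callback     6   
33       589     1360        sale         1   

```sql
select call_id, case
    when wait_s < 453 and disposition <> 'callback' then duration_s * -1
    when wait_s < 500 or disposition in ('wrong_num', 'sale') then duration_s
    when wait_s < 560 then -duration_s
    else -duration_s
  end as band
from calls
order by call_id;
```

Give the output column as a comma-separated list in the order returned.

call_id=20: wait_s < 453 and disposition <> 'callback' → -1029
call_id=21: wait_s < 453 and disposition <> 'callback' → -2898
call_id=22: wait_s < 453 and disposition <> 'callback' → -1094
call_id=23: ELSE → -1547
call_id=24: wait_s < 453 and disposition <> 'callback' → -742
call_id=25: wait_s < 560 → -9
call_id=26: wait_s < 560 → -2919
call_id=27: wait_s < 453 and disposition <> 'callback' → -45
call_id=28: wait_s < 500 or disposition in ('wrong_num', 'sale') → 548
call_id=29: wait_s < 453 and disposition <> 'callback' → -16
call_id=30: wait_s < 500 or disposition in ('wrong_num', 'sale') → 2176
call_id=31: wait_s < 500 or disposition in ('wrong_num', 'sale') → 1995
call_id=32: wait_s < 500 or disposition in ('wrong_num', 'sale') → 2528
call_id=33: wait_s < 500 or disposition in ('wrong_num', 'sale') → 1360

-1029, -2898, -1094, -1547, -742, -9, -2919, -45, 548, -16, 2176, 1995, 2528, 1360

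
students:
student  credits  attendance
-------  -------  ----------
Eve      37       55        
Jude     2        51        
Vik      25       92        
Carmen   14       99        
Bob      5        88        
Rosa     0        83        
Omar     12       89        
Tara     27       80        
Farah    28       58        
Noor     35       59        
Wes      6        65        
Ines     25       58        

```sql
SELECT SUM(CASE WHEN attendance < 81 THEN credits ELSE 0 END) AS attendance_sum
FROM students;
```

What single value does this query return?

160

student=Eve: ✓ → 37
student=Jude: ✓ → 2
student=Vik: ✗
student=Carmen: ✗
student=Bob: ✗
student=Rosa: ✗
student=Omar: ✗
student=Tara: ✓ → 27
student=Farah: ✓ → 28
student=Noor: ✓ → 35
student=Wes: ✓ → 6
student=Ines: ✓ → 25
attendance_sum = 37 + 2 + 27 + 28 + 35 + 6 + 25 = 160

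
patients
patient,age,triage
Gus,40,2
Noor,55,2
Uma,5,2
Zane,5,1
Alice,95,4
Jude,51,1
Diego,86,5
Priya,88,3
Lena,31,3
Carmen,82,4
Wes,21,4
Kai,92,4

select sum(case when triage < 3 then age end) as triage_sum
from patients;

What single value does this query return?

156

patient=Gus: ✓ → 40
patient=Noor: ✓ → 55
patient=Uma: ✓ → 5
patient=Zane: ✓ → 5
patient=Alice: ✗
patient=Jude: ✓ → 51
patient=Diego: ✗
patient=Priya: ✗
patient=Lena: ✗
patient=Carmen: ✗
patient=Wes: ✗
patient=Kai: ✗
triage_sum = 40 + 55 + 5 + 5 + 51 = 156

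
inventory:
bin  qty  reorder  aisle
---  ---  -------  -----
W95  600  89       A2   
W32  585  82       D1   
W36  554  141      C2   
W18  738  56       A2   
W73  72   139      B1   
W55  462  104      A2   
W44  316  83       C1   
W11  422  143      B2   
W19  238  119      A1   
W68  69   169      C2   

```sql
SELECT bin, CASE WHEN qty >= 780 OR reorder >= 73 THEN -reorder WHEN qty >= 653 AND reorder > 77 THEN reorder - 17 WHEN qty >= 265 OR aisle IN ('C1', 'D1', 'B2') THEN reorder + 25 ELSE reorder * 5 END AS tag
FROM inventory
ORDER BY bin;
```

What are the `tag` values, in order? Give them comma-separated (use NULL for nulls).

bin=W11: qty >= 780 OR reorder >= 73 → -143
bin=W18: qty >= 265 OR aisle IN ('C1', 'D1', 'B2') → 81
bin=W19: qty >= 780 OR reorder >= 73 → -119
bin=W32: qty >= 780 OR reorder >= 73 → -82
bin=W36: qty >= 780 OR reorder >= 73 → -141
bin=W44: qty >= 780 OR reorder >= 73 → -83
bin=W55: qty >= 780 OR reorder >= 73 → -104
bin=W68: qty >= 780 OR reorder >= 73 → -169
bin=W73: qty >= 780 OR reorder >= 73 → -139
bin=W95: qty >= 780 OR reorder >= 73 → -89

-143, 81, -119, -82, -141, -83, -104, -169, -139, -89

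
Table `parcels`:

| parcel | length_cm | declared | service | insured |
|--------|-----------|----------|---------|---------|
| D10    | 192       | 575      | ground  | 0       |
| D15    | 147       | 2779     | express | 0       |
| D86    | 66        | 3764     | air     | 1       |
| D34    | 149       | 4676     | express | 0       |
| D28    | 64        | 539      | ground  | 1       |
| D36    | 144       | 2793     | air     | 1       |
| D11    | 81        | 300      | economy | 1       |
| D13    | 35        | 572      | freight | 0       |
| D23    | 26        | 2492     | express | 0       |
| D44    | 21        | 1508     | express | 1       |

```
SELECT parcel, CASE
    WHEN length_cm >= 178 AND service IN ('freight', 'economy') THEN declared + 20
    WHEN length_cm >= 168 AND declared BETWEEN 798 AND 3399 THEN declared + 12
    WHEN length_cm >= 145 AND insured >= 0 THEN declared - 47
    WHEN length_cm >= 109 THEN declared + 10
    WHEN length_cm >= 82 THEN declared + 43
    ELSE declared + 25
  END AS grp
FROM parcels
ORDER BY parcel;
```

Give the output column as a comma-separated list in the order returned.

parcel=D10: length_cm >= 145 AND insured >= 0 → 528
parcel=D11: ELSE → 325
parcel=D13: ELSE → 597
parcel=D15: length_cm >= 145 AND insured >= 0 → 2732
parcel=D23: ELSE → 2517
parcel=D28: ELSE → 564
parcel=D34: length_cm >= 145 AND insured >= 0 → 4629
parcel=D36: length_cm >= 109 → 2803
parcel=D44: ELSE → 1533
parcel=D86: ELSE → 3789

528, 325, 597, 2732, 2517, 564, 4629, 2803, 1533, 3789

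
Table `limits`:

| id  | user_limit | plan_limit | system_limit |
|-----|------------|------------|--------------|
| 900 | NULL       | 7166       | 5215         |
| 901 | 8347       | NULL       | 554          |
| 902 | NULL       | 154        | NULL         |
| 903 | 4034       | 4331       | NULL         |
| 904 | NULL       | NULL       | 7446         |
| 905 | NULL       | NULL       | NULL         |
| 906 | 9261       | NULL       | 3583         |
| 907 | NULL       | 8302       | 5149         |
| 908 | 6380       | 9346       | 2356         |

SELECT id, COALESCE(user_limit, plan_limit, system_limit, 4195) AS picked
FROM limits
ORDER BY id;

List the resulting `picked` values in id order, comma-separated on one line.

id=900: user_limit=NULL, plan_limit=7166 → 7166
id=901: user_limit=8347 → 8347
id=902: user_limit=NULL, plan_limit=154 → 154
id=903: user_limit=4034 → 4034
id=904: user_limit=NULL, plan_limit=NULL, system_limit=7446 → 7446
id=905: user_limit=NULL, plan_limit=NULL, system_limit=NULL, → literal 4195 → 4195
id=906: user_limit=9261 → 9261
id=907: user_limit=NULL, plan_limit=8302 → 8302
id=908: user_limit=6380 → 6380

7166, 8347, 154, 4034, 7446, 4195, 9261, 8302, 6380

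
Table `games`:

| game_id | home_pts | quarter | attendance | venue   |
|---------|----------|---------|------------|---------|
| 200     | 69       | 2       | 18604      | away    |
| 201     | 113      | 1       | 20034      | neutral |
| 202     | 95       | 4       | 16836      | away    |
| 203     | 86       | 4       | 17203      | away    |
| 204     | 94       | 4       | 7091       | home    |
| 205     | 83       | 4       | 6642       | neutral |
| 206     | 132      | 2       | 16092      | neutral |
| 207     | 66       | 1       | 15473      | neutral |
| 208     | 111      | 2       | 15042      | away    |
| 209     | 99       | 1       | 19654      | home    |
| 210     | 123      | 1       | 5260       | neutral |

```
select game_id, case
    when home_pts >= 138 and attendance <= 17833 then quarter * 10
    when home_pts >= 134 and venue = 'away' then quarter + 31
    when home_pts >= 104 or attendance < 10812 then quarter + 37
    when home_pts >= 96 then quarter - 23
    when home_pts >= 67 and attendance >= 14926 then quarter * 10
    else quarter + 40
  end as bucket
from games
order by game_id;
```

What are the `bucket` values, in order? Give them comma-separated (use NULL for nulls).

game_id=200: home_pts >= 67 and attendance >= 14926 → 20
game_id=201: home_pts >= 104 or attendance < 10812 → 38
game_id=202: home_pts >= 67 and attendance >= 14926 → 40
game_id=203: home_pts >= 67 and attendance >= 14926 → 40
game_id=204: home_pts >= 104 or attendance < 10812 → 41
game_id=205: home_pts >= 104 or attendance < 10812 → 41
game_id=206: home_pts >= 104 or attendance < 10812 → 39
game_id=207: ELSE → 41
game_id=208: home_pts >= 104 or attendance < 10812 → 39
game_id=209: home_pts >= 96 → -22
game_id=210: home_pts >= 104 or attendance < 10812 → 38

20, 38, 40, 40, 41, 41, 39, 41, 39, -22, 38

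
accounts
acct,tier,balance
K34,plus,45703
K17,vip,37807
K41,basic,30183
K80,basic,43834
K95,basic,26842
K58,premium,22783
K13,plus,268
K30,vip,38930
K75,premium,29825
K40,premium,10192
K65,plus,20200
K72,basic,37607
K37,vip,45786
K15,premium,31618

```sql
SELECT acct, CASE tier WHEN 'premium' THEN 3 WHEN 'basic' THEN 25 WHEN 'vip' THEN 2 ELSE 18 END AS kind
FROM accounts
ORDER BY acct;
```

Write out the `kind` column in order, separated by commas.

acct=K13: ELSE → 18
acct=K15: tier='premium' → 3
acct=K17: tier='vip' → 2
acct=K30: tier='vip' → 2
acct=K34: ELSE → 18
acct=K37: tier='vip' → 2
acct=K40: tier='premium' → 3
acct=K41: tier='basic' → 25
acct=K58: tier='premium' → 3
acct=K65: ELSE → 18
acct=K72: tier='basic' → 25
acct=K75: tier='premium' → 3
acct=K80: tier='basic' → 25
acct=K95: tier='basic' → 25

18, 3, 2, 2, 18, 2, 3, 25, 3, 18, 25, 3, 25, 25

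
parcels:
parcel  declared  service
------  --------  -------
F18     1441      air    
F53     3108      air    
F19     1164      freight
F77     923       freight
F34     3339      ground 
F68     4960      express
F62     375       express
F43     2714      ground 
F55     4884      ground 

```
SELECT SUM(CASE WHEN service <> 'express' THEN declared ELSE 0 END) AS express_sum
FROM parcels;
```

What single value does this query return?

parcel=F18: ✓ → 1441
parcel=F53: ✓ → 3108
parcel=F19: ✓ → 1164
parcel=F77: ✓ → 923
parcel=F34: ✓ → 3339
parcel=F68: ✗
parcel=F62: ✗
parcel=F43: ✓ → 2714
parcel=F55: ✓ → 4884
express_sum = 1441 + 3108 + 1164 + 923 + 3339 + 2714 + 4884 = 17573

17573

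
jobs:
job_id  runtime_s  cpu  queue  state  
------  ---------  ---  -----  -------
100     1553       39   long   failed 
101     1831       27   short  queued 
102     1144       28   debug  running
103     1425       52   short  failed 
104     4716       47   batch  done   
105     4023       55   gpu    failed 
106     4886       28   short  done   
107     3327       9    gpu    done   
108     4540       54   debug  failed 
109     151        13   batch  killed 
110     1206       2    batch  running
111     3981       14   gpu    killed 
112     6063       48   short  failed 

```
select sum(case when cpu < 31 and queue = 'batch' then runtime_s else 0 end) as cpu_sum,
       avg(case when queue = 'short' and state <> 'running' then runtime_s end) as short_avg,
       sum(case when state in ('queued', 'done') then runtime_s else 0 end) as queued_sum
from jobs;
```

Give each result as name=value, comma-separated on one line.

[cpu_sum: cpu < 31 and queue = 'batch']
job_id=100: ✗
job_id=101: ✗
job_id=102: ✗
job_id=103: ✗
job_id=104: ✗
job_id=105: ✗
job_id=106: ✗
job_id=107: ✗
job_id=108: ✗
job_id=109: ✓ → 151
job_id=110: ✓ → 1206
job_id=111: ✗
job_id=112: ✗
cpu_sum = 151 + 1206 = 1357
—
[short_avg: queue = 'short' and state <> 'running']
job_id=100: ✗
job_id=101: ✓ → 1831
job_id=102: ✗
job_id=103: ✓ → 1425
job_id=104: ✗
job_id=105: ✗
job_id=106: ✓ → 4886
job_id=107: ✗
job_id=108: ✗
job_id=109: ✗
job_id=110: ✗
job_id=111: ✗
job_id=112: ✓ → 6063
short_avg = (1831 + 1425 + 4886 + 6063) / 4 = 3551.25
—
[queued_sum: state in ('queued', 'done')]
job_id=100: ✗
job_id=101: ✓ → 1831
job_id=102: ✗
job_id=103: ✗
job_id=104: ✓ → 4716
job_id=105: ✗
job_id=106: ✓ → 4886
job_id=107: ✓ → 3327
job_id=108: ✗
job_id=109: ✗
job_id=110: ✗
job_id=111: ✗
job_id=112: ✗
queued_sum = 1831 + 4716 + 4886 + 3327 = 14760

cpu_sum=1357, short_avg=3551.25, queued_sum=14760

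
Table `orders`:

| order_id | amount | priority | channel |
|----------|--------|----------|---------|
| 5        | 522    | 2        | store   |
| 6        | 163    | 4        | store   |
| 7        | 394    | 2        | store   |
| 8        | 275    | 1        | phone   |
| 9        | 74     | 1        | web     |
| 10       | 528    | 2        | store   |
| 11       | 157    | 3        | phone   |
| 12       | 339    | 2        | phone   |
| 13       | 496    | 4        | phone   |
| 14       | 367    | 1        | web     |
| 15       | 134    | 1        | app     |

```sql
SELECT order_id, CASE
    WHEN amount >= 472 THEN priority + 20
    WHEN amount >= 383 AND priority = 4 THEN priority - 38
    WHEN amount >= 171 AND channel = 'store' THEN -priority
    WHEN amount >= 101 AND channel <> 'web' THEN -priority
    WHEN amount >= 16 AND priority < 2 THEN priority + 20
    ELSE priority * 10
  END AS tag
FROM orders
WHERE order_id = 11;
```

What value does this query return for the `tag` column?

order_id = 11: amount=157, priority=3, channel=phone.
amount >= 472 → false
amount >= 383 AND priority = 4 → false
amount >= 171 AND channel = 'store' → false
amount >= 101 AND channel <> 'web' → true → -3

-3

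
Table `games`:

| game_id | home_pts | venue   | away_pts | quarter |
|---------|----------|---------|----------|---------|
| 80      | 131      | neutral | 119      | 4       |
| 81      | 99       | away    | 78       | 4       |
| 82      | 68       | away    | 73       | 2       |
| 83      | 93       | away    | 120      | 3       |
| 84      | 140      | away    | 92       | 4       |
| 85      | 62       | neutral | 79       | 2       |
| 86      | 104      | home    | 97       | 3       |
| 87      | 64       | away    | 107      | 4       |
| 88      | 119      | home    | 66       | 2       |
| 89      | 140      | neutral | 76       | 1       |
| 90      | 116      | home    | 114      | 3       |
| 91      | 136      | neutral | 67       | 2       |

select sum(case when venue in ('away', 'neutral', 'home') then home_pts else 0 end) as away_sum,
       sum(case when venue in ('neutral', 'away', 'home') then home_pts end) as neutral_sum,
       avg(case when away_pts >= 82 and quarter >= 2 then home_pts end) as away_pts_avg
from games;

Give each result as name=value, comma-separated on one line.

away_sum=1272, neutral_sum=1272, away_pts_avg=108

[away_sum: venue in ('away', 'neutral', 'home')]
game_id=80: ✓ → 131
game_id=81: ✓ → 99
game_id=82: ✓ → 68
game_id=83: ✓ → 93
game_id=84: ✓ → 140
game_id=85: ✓ → 62
game_id=86: ✓ → 104
game_id=87: ✓ → 64
game_id=88: ✓ → 119
game_id=89: ✓ → 140
game_id=90: ✓ → 116
game_id=91: ✓ → 136
away_sum = 131 + 99 + 68 + 93 + 140 + 62 + 104 + 64 + 119 + 140 + 116 + 136 = 1272
—
[neutral_sum: venue in ('neutral', 'away', 'home')]
game_id=80: ✓ → 131
game_id=81: ✓ → 99
game_id=82: ✓ → 68
game_id=83: ✓ → 93
game_id=84: ✓ → 140
game_id=85: ✓ → 62
game_id=86: ✓ → 104
game_id=87: ✓ → 64
game_id=88: ✓ → 119
game_id=89: ✓ → 140
game_id=90: ✓ → 116
game_id=91: ✓ → 136
neutral_sum = 131 + 99 + 68 + 93 + 140 + 62 + 104 + 64 + 119 + 140 + 116 + 136 = 1272
—
[away_pts_avg: away_pts >= 82 and quarter >= 2]
game_id=80: ✓ → 131
game_id=81: ✗
game_id=82: ✗
game_id=83: ✓ → 93
game_id=84: ✓ → 140
game_id=85: ✗
game_id=86: ✓ → 104
game_id=87: ✓ → 64
game_id=88: ✗
game_id=89: ✗
game_id=90: ✓ → 116
game_id=91: ✗
away_pts_avg = (131 + 93 + 140 + 104 + 64 + 116) / 6 = 108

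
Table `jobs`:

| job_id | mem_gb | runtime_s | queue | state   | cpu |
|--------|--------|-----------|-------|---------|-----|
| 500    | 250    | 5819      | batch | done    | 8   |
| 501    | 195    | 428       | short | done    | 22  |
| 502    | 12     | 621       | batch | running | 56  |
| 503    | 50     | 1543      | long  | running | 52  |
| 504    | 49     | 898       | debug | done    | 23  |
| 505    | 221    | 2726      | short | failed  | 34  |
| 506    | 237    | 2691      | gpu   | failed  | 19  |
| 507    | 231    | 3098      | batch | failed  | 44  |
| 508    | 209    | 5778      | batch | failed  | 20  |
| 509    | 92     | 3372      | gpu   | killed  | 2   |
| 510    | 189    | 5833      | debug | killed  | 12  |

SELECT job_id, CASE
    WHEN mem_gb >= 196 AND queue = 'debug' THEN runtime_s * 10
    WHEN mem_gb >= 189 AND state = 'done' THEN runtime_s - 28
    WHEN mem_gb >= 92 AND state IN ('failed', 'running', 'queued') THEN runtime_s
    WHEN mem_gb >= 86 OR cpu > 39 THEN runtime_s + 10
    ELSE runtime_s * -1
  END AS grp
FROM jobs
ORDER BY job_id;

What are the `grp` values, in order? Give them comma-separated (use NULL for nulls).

5791, 400, 631, 1553, -898, 2726, 2691, 3098, 5778, 3382, 5843

job_id=500: mem_gb >= 189 AND state = 'done' → 5791
job_id=501: mem_gb >= 189 AND state = 'done' → 400
job_id=502: mem_gb >= 86 OR cpu > 39 → 631
job_id=503: mem_gb >= 86 OR cpu > 39 → 1553
job_id=504: ELSE → -898
job_id=505: mem_gb >= 92 AND state IN ('failed', 'running', 'queued') → 2726
job_id=506: mem_gb >= 92 AND state IN ('failed', 'running', 'queued') → 2691
job_id=507: mem_gb >= 92 AND state IN ('failed', 'running', 'queued') → 3098
job_id=508: mem_gb >= 92 AND state IN ('failed', 'running', 'queued') → 5778
job_id=509: mem_gb >= 86 OR cpu > 39 → 3382
job_id=510: mem_gb >= 86 OR cpu > 39 → 5843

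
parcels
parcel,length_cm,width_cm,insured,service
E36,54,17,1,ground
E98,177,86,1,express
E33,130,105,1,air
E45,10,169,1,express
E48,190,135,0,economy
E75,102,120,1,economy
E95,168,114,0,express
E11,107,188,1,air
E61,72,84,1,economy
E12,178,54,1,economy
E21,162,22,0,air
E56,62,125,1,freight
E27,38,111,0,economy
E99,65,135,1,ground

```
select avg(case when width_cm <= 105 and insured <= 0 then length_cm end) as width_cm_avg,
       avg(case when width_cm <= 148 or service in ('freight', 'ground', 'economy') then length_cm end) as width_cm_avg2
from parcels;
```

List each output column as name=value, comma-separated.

width_cm_avg=162, width_cm_avg2=116.5

[width_cm_avg: width_cm <= 105 and insured <= 0]
parcel=E36: ✗
parcel=E98: ✗
parcel=E33: ✗
parcel=E45: ✗
parcel=E48: ✗
parcel=E75: ✗
parcel=E95: ✗
parcel=E11: ✗
parcel=E61: ✗
parcel=E12: ✗
parcel=E21: ✓ → 162
parcel=E56: ✗
parcel=E27: ✗
parcel=E99: ✗
width_cm_avg = 162
—
[width_cm_avg2: width_cm <= 148 or service in ('freight', 'ground', 'economy')]
parcel=E36: ✓ → 54
parcel=E98: ✓ → 177
parcel=E33: ✓ → 130
parcel=E45: ✗
parcel=E48: ✓ → 190
parcel=E75: ✓ → 102
parcel=E95: ✓ → 168
parcel=E11: ✗
parcel=E61: ✓ → 72
parcel=E12: ✓ → 178
parcel=E21: ✓ → 162
parcel=E56: ✓ → 62
parcel=E27: ✓ → 38
parcel=E99: ✓ → 65
width_cm_avg2 = (54 + 177 + 130 + 190 + 102 + 168 + 72 + 178 + 162 + 62 + 38 + 65) / 12 = 116.5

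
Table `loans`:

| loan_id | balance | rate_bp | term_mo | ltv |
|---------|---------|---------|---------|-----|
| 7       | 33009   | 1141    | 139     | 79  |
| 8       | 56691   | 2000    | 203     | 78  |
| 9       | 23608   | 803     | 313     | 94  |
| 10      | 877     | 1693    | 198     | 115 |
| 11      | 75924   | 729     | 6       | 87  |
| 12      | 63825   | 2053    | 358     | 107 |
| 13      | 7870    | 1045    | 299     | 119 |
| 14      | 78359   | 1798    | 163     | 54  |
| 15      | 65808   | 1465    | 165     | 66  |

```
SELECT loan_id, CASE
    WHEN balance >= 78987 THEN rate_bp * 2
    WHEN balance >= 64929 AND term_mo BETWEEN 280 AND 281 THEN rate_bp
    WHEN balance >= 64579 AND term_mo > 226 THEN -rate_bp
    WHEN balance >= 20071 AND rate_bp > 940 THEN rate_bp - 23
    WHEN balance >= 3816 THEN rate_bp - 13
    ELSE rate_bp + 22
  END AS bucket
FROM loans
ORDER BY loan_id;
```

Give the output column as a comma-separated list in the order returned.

loan_id=7: balance >= 20071 AND rate_bp > 940 → 1118
loan_id=8: balance >= 20071 AND rate_bp > 940 → 1977
loan_id=9: balance >= 3816 → 790
loan_id=10: ELSE → 1715
loan_id=11: balance >= 3816 → 716
loan_id=12: balance >= 20071 AND rate_bp > 940 → 2030
loan_id=13: balance >= 3816 → 1032
loan_id=14: balance >= 20071 AND rate_bp > 940 → 1775
loan_id=15: balance >= 20071 AND rate_bp > 940 → 1442

1118, 1977, 790, 1715, 716, 2030, 1032, 1775, 1442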